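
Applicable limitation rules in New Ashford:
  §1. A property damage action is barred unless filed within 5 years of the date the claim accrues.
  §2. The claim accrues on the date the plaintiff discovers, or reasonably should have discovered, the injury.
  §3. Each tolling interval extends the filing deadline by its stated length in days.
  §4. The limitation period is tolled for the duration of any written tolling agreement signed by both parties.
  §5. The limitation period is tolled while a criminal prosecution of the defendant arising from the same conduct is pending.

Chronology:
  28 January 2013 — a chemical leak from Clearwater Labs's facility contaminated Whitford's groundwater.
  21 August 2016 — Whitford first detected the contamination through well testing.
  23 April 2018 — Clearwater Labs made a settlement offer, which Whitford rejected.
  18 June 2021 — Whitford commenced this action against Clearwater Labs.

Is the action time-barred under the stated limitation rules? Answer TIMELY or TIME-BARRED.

The claim did not accrue until Whitford discovered the injury on 21 August 2016; the 28 January 2013 act date does not start the clock under the stated rule.
Adding the 5 years base period to 21 August 2016 gives a deadline of 21 August 2021, before any tolling.
None of the other events listed affects the running of the period under the stated rules.
The 18 June 2021 filing precedes the 21 August 2021 deadline; the claim is timely.

TIMELY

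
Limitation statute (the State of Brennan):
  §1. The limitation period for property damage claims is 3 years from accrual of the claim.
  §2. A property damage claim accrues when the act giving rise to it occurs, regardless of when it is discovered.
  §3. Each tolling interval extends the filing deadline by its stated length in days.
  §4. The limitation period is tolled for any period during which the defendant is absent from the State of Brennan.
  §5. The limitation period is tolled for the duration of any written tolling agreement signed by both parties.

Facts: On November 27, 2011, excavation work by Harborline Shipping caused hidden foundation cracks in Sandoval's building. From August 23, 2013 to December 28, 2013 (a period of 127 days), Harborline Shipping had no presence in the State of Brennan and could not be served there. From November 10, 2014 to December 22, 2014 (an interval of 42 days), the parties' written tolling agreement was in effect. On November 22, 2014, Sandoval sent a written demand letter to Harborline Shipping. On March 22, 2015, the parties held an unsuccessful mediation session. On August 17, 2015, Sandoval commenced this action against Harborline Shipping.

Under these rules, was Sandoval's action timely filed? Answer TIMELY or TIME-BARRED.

TIME-BARRED

The claim accrued on November 27, 2011, the date of the act.
3 years from November 27, 2011 is November 27, 2014.
The period was tolled for 127 days by the defendant's absence from the jurisdiction (August 23, 2013 to December 28, 2013), pushing the deadline to April 3, 2015.
The written tolling agreement from November 10, 2014 to December 22, 2014 tolled the period for 42 days, extending the deadline to May 15, 2015.
The other events in the timeline have no effect on the limitation period under the stated rules.
Filing on August 17, 2015 missed the May 15, 2015 deadline — the action is time-barred.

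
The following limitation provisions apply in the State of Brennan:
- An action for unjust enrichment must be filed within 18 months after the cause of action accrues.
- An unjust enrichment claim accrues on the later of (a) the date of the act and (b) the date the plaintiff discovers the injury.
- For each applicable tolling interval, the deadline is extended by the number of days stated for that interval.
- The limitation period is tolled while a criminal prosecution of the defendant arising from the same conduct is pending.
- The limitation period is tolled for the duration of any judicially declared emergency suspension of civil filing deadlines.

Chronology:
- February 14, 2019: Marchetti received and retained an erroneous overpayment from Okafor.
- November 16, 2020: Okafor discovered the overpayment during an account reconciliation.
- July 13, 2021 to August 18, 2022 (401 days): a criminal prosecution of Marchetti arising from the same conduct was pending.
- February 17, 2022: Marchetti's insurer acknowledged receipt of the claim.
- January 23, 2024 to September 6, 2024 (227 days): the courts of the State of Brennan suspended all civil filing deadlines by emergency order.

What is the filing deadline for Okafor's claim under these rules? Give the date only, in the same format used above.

Because discovery on November 16, 2020 post-dates the February 14, 2019 act, accrual under the later-of rule falls on November 16, 2020.
18 months from November 16, 2020 is May 16, 2022.
The period was tolled for 401 days by the pending criminal prosecution (July 13, 2021 to August 18, 2022), pushing the deadline to June 21, 2023.
By the time the emergency suspension of filing deadlines began on January 23, 2024, the limitation period had already expired on June 21, 2023; that interval cannot revive it.
None of the other events listed affects the running of the period under the stated rules.

June 21, 2023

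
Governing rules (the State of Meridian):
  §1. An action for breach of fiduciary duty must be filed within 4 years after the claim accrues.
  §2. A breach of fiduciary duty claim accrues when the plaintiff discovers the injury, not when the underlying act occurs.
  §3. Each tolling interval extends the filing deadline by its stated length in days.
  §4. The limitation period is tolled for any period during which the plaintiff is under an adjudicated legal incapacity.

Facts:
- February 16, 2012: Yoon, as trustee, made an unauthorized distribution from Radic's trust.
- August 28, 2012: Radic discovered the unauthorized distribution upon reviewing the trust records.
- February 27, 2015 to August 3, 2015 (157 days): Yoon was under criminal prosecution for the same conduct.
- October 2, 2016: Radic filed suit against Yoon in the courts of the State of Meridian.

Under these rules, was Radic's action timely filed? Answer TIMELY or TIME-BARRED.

TIME-BARRED

Accrual is tied to discovery, so the period began on August 28, 2012 rather than on February 16, 2012 when the act occurred.
4 years from August 28, 2012 is August 28, 2016.
Although a criminal prosecution ran from February 27, 2015 to August 3, 2015, the stated rules do not make that a tolling event, so it is disregarded.
Filing on October 2, 2016 missed the August 28, 2016 deadline — the action is time-barred.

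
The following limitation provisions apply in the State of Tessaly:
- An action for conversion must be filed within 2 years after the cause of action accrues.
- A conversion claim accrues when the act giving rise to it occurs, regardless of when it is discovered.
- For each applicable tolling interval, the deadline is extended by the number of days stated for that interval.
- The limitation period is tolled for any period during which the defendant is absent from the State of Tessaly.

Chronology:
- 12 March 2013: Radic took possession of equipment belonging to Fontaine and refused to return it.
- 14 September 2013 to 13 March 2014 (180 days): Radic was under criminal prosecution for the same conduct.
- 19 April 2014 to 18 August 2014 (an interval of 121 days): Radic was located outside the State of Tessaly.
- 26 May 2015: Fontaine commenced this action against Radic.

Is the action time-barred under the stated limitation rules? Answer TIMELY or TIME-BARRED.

The limitation period began to run on 12 March 2013.
Adding the 2 years base period to 12 March 2013 gives a deadline of 12 March 2015, before any tolling.
The period was tolled for 121 days by the defendant's absence from the jurisdiction (19 April 2014 to 18 August 2014), pushing the deadline to 11 July 2015.
Although a criminal prosecution ran from 14 September 2013 to 13 March 2014, the stated rules do not make that a tolling event, so it is disregarded.
Fontaine filed on 26 May 2015, before the 11 July 2015 deadline, so the action is timely.

TIMELY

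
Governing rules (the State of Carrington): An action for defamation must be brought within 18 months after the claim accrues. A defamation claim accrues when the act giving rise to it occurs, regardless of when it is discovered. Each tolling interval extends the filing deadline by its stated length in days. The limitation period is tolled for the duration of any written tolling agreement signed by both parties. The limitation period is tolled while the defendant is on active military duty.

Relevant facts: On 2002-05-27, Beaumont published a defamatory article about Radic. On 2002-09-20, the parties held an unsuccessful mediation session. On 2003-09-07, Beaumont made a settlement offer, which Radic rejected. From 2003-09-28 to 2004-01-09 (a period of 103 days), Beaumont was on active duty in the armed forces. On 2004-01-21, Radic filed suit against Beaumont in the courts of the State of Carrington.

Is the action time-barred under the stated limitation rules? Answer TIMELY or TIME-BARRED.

The claim accrued on 2002-05-27, when the wrongful act occurred.
18 months from 2002-05-27 is 2003-11-27.
The defendant's active military service from 2003-09-28 to 2004-01-09 tolled the period for 103 days, extending the deadline to 2004-03-09.
The other events in the timeline have no effect on the limitation period under the stated rules.
Radic filed on 2004-01-21, before the 2004-03-09 deadline, so the action is timely.

TIMELY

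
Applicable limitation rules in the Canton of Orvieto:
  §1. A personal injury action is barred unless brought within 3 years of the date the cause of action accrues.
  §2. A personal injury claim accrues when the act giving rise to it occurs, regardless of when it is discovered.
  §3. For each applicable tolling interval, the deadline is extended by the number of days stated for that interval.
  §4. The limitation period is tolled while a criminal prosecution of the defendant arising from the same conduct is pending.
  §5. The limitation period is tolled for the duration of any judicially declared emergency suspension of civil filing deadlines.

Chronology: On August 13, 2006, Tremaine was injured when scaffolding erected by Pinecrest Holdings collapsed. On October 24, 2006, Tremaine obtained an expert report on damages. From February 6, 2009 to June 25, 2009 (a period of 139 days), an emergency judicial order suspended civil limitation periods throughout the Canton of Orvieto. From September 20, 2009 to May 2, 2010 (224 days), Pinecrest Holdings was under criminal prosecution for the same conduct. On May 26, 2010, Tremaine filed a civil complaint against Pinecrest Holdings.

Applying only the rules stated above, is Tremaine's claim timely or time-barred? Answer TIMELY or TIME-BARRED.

TIMELY

The limitation period began to run on August 13, 2006.
3 years from August 13, 2006 is August 13, 2009.
The period was tolled for 139 days by the emergency suspension of filing deadlines (February 6, 2009 to June 25, 2009), pushing the deadline to December 30, 2009.
The pending criminal prosecution from September 20, 2009 to May 2, 2010 tolled the period for 224 days, extending the deadline to August 11, 2010.
The other events in the timeline have no effect on the limitation period under the stated rules.
The May 26, 2010 filing precedes the August 11, 2010 deadline; the claim is timely.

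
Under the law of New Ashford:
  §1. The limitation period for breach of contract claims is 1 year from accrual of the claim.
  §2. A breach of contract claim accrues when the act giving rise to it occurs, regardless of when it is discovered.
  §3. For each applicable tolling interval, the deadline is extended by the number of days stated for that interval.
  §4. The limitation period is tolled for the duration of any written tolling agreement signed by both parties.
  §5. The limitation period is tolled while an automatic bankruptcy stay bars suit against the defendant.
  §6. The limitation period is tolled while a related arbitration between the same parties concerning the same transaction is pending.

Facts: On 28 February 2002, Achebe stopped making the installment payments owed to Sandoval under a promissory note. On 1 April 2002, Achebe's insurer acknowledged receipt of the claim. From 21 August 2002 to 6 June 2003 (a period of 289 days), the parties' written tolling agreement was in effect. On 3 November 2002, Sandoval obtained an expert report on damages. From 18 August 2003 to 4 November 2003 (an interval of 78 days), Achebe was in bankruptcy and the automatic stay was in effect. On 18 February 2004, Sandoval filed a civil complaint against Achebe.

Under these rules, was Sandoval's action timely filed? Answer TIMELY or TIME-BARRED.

The claim accrued on 28 February 2002, when the wrongful act occurred.
Adding the 1 year base period to 28 February 2002 gives a deadline of 28 February 2003, before any tolling.
The period was tolled for 289 days by the written tolling agreement (21 August 2002 to 6 June 2003), pushing the deadline to 14 December 2003.
Because the automatic bankruptcy stay ran from 18 August 2003 to 4 November 2003, the deadline is extended by 78 days to 1 March 2004.
None of the other events listed affects the running of the period under the stated rules.
Filing on 18 February 2004 beat the 1 March 2004 deadline — the action is timely.

TIMELY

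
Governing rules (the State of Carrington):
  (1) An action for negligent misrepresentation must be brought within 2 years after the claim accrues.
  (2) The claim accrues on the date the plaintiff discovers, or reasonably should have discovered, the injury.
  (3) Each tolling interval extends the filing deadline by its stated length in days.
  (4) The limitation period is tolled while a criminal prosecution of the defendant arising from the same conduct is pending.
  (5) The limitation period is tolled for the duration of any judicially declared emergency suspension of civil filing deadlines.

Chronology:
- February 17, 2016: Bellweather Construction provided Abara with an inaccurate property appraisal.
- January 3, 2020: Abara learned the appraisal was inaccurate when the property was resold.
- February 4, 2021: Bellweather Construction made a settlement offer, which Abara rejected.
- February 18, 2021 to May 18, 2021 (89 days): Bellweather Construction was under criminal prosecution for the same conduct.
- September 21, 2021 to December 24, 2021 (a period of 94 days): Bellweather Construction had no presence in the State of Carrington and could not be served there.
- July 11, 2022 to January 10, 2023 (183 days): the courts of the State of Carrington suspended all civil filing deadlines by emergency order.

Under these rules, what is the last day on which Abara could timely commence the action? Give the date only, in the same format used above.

April 2, 2022

Under the discovery rule, the claim accrued on January 3, 2020, when Abara discovered the injury — not on the February 17, 2016 date of the underlying act.
2 years from January 3, 2020 is January 3, 2022.
The pending criminal prosecution from February 18, 2021 to May 18, 2021 tolled the period for 89 days, extending the deadline to April 2, 2022.
The emergency suspension of filing deadlines from July 11, 2022 to January 10, 2023 began after the period had already run on April 2, 2022, so it has no tolling effect.
Although the defendant's absence ran from September 21, 2021 to December 24, 2021, the stated rules do not make that a tolling event, so it is disregarded.
None of the other events listed affects the running of the period under the stated rules.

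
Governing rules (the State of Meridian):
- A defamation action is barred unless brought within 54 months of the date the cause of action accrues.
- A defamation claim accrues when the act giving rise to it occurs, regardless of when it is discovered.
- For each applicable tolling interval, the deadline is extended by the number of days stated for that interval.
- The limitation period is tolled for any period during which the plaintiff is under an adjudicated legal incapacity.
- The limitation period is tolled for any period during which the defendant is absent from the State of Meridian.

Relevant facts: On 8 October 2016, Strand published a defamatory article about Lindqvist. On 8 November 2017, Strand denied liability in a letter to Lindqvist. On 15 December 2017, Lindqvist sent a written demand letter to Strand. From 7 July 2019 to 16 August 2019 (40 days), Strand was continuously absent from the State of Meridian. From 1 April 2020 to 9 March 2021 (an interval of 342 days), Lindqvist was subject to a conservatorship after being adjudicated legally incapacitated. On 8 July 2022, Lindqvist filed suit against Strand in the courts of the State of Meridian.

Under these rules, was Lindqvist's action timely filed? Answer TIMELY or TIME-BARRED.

The claim accrued on 8 October 2016, when the wrongful act occurred.
The untolled deadline — 54 months after 8 October 2016 — is 8 April 2021.
The period was tolled for 40 days by the defendant's absence from the jurisdiction (7 July 2019 to 16 August 2019), pushing the deadline to 18 May 2021.
The period was tolled for 342 days by the plaintiff's legal incapacity (1 April 2020 to 9 March 2021), pushing the deadline to 25 April 2022.
Nothing else in the chronology tolls or restarts the period.
Lindqvist filed on 8 July 2022, after the 25 April 2022 deadline, so the action is time-barred.

TIME-BARRED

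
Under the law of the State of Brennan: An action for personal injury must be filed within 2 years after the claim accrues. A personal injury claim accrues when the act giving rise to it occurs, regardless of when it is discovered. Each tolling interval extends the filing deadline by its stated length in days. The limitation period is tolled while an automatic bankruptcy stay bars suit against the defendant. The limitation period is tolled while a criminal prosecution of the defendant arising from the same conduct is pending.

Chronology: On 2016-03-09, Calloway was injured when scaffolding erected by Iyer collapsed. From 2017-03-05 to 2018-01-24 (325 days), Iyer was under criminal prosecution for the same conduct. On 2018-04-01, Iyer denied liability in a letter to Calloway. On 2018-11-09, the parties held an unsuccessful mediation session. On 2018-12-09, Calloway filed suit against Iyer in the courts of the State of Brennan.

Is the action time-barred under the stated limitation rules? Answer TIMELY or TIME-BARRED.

The limitation period began to run on 2016-03-09.
2 years from 2016-03-09 is 2018-03-09.
The pending criminal prosecution from 2017-03-05 to 2018-01-24 tolled the period for 325 days, extending the deadline to 2019-01-28.
None of the other events listed affects the running of the period under the stated rules.
Calloway filed on 2018-12-09, before the 2019-01-28 deadline, so the action is timely.

TIMELY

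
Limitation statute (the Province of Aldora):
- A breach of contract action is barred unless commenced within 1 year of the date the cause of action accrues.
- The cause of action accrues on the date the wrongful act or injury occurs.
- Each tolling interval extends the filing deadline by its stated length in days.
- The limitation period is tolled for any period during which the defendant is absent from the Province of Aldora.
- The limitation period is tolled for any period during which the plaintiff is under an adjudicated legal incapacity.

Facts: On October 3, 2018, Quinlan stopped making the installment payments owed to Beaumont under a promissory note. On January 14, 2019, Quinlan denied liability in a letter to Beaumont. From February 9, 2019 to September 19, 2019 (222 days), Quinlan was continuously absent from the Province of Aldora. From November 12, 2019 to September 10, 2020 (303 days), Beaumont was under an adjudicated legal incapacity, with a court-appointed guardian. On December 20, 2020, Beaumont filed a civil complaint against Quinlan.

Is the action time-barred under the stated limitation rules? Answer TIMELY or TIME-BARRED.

TIMELY

The claim accrued on October 3, 2018, when the wrongful act occurred.
1 year from October 3, 2018 is October 3, 2019.
The defendant's absence from the jurisdiction from February 9, 2019 to September 19, 2019 tolled the period for 222 days, extending the deadline to May 12, 2020.
The plaintiff's legal incapacity from November 12, 2019 to September 10, 2020 tolled the period for 303 days, extending the deadline to March 11, 2021.
The other events in the timeline have no effect on the limitation period under the stated rules.
Beaumont filed on December 20, 2020, before the March 11, 2021 deadline, so the action is timely.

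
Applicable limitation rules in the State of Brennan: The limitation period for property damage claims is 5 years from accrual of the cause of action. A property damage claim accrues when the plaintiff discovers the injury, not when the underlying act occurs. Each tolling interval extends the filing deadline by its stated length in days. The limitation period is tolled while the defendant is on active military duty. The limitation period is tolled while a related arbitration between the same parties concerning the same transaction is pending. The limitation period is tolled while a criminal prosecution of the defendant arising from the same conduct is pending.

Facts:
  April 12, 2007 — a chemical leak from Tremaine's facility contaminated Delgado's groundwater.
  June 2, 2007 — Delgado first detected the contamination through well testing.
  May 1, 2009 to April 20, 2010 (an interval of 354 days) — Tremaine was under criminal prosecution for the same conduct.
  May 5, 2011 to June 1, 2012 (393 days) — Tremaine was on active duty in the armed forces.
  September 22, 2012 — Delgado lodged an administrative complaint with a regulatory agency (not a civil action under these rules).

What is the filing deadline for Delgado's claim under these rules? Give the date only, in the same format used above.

June 19, 2014

Accrual is tied to discovery, so the period began on June 2, 2007 rather than on April 12, 2007 when the act occurred.
Adding the 5 years base period to June 2, 2007 gives a deadline of June 2, 2012, before any tolling.
The period was tolled for 354 days by the pending criminal prosecution (May 1, 2009 to April 20, 2010), pushing the deadline to May 22, 2013.
Because the defendant's active military service ran from May 5, 2011 to June 1, 2012, the deadline is extended by 393 days to June 19, 2014.
The other events in the timeline have no effect on the limitation period under the stated rules.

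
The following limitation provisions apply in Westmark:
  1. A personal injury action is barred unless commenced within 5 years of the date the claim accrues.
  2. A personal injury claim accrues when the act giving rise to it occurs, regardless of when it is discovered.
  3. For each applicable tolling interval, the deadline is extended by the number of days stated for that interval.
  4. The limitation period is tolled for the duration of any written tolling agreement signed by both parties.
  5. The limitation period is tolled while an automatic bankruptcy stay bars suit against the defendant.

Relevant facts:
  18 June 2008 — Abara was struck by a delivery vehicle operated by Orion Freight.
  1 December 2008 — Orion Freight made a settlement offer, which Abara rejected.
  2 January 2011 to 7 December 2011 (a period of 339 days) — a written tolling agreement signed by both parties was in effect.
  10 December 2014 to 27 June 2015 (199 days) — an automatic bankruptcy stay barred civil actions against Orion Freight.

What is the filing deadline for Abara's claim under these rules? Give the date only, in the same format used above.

The limitation period began to run on 18 June 2008.
5 years from 18 June 2008 is 18 June 2013.
The written tolling agreement from 2 January 2011 to 7 December 2011 tolled the period for 339 days, extending the deadline to 23 May 2014.
By the time the automatic bankruptcy stay began on 10 December 2014, the limitation period had already expired on 23 May 2014; that interval cannot revive it.
The other events in the timeline have no effect on the limitation period under the stated rules.

23 May 2014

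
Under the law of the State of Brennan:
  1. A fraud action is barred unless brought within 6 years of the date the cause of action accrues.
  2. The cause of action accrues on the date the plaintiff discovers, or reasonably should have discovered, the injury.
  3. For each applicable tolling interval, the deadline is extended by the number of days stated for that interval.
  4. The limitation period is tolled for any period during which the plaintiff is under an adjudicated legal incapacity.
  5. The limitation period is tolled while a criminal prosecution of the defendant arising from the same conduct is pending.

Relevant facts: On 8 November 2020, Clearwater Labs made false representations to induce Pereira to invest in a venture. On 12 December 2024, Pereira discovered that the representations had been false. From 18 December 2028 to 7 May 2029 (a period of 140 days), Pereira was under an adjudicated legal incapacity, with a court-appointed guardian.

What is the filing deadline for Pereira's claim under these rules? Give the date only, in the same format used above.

1 May 2031

Accrual is tied to discovery, so the period began on 12 December 2024 rather than on 8 November 2020 when the act occurred.
The untolled deadline — 6 years after 12 December 2024 — is 12 December 2030.
The plaintiff's legal incapacity from 18 December 2028 to 7 May 2029 tolled the period for 140 days, extending the deadline to 1 May 2031.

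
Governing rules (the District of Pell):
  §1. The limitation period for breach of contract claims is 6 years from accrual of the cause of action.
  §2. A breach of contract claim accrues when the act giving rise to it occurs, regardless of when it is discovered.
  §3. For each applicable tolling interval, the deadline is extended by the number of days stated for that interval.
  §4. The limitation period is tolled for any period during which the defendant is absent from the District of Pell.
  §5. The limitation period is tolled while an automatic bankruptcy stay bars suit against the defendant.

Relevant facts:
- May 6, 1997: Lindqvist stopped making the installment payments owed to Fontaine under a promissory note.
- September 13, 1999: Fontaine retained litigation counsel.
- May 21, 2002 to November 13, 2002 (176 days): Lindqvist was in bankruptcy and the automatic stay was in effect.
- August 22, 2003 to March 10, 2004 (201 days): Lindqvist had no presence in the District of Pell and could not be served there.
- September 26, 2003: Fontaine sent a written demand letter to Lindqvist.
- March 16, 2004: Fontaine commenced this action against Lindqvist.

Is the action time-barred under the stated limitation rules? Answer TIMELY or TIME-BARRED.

The cause of action accrued on May 6, 1997, the date of the act.
The untolled deadline — 6 years after May 6, 1997 — is May 6, 2003.
The period was tolled for 176 days by the automatic bankruptcy stay (May 21, 2002 to November 13, 2002), pushing the deadline to October 29, 2003.
The defendant's absence from the jurisdiction from August 22, 2003 to March 10, 2004 tolled the period for 201 days, extending the deadline to May 17, 2004.
The other events in the timeline have no effect on the limitation period under the stated rules.
Fontaine filed on March 16, 2004, before the May 17, 2004 deadline, so the action is timely.

TIMELY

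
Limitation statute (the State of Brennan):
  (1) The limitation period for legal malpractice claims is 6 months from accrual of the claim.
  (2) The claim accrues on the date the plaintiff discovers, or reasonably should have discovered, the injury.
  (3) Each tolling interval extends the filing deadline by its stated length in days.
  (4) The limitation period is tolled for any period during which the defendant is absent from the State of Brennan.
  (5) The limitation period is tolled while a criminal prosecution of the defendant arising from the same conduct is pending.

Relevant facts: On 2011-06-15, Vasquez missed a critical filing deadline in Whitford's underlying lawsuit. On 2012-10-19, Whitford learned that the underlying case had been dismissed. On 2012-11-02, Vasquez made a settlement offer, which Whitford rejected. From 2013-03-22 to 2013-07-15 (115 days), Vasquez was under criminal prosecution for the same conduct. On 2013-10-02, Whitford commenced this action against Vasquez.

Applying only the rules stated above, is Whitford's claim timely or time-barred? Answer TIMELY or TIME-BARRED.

TIME-BARRED

The claim did not accrue until Whitford discovered the injury on 2012-10-19; the 2011-06-15 act date does not start the clock under the stated rule.
6 months from 2012-10-19 is 2013-04-19.
The pending criminal prosecution from 2013-03-22 to 2013-07-15 tolled the period for 115 days, extending the deadline to 2013-08-12.
None of the other events listed affects the running of the period under the stated rules.
Filing on 2013-10-02 missed the 2013-08-12 deadline — the action is time-barred.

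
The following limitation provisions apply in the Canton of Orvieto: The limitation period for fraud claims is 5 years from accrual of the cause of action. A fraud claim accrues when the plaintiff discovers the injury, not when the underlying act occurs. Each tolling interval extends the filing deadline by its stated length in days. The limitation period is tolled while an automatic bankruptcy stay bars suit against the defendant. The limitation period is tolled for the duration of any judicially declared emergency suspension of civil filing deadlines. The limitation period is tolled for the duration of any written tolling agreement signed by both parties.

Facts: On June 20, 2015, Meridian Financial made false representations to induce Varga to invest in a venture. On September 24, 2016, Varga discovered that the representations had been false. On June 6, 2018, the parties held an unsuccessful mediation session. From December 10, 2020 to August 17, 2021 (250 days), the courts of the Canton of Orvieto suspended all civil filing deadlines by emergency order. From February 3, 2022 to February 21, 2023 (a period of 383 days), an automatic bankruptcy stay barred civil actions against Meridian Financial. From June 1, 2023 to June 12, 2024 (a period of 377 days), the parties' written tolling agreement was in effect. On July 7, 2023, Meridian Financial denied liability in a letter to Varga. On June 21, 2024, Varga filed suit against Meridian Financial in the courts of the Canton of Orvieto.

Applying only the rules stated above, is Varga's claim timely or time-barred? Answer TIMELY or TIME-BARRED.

TIMELY

Accrual is tied to discovery, so the period began on September 24, 2016 rather than on June 20, 2015 when the act occurred.
Adding the 5 years base period to September 24, 2016 gives a deadline of September 24, 2021, before any tolling.
The emergency suspension of filing deadlines from December 10, 2020 to August 17, 2021 tolled the period for 250 days, extending the deadline to June 1, 2022.
Because the automatic bankruptcy stay ran from February 3, 2022 to February 21, 2023, the deadline is extended by 383 days to June 19, 2023.
Because the written tolling agreement ran from June 1, 2023 to June 12, 2024, the deadline is extended by 377 days to June 30, 2024.
None of the other events listed affects the running of the period under the stated rules.
Varga filed on June 21, 2024, before the June 30, 2024 deadline, so the action is timely.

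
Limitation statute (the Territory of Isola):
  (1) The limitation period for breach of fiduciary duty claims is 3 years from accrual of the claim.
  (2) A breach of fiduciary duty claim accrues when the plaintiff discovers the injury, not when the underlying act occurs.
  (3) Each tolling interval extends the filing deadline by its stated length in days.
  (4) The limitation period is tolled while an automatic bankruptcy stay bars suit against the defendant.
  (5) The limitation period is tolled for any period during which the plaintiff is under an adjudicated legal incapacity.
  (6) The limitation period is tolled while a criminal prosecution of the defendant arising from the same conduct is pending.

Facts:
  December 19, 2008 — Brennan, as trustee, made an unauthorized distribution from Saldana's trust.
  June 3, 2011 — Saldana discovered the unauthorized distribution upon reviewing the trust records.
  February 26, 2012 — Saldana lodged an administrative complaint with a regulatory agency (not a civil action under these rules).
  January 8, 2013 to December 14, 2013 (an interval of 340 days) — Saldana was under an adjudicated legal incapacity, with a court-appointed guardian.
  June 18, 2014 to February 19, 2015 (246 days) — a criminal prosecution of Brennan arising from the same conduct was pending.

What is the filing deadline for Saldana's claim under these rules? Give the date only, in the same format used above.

January 10, 2016

Under the discovery rule, the claim accrued on June 3, 2011, when Saldana discovered the injury — not on the December 19, 2008 date of the underlying act.
3 years from June 3, 2011 is June 3, 2014.
The period was tolled for 340 days by the plaintiff's legal incapacity (January 8, 2013 to December 14, 2013), pushing the deadline to May 9, 2015.
Because the pending criminal prosecution ran from June 18, 2014 to February 19, 2015, the deadline is extended by 246 days to January 10, 2016.
Nothing else in the chronology tolls or restarts the period.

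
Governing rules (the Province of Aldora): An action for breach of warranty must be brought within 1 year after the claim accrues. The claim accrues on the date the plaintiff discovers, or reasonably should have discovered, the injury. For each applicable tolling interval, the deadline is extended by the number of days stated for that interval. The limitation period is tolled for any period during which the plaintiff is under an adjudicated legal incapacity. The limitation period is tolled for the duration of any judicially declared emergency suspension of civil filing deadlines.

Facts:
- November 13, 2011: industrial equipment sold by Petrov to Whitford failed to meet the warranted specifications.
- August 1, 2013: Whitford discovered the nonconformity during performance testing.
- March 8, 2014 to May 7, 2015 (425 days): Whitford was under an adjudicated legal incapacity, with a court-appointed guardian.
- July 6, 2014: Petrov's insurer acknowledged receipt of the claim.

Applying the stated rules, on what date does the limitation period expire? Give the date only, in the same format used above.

September 30, 2015

Under the discovery rule, the claim accrued on August 1, 2013, when Whitford discovered the injury — not on the November 13, 2011 date of the underlying act.
Adding the 1 year base period to August 1, 2013 gives a deadline of August 1, 2014, before any tolling.
The period was tolled for 425 days by the plaintiff's legal incapacity (March 8, 2014 to May 7, 2015), pushing the deadline to September 30, 2015.
Nothing else in the chronology tolls or restarts the period.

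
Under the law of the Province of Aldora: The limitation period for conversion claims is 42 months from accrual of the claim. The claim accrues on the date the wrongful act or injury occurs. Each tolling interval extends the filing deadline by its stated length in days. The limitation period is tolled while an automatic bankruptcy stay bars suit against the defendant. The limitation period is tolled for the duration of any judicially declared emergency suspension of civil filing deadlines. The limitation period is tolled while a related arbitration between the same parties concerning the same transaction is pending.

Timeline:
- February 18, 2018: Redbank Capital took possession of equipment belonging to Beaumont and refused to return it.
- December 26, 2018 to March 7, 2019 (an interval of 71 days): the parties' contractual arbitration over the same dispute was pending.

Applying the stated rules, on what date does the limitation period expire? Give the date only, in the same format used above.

October 28, 2021

The claim accrued on February 18, 2018, when the wrongful act occurred.
Adding the 42 months base period to February 18, 2018 gives a deadline of August 18, 2021, before any tolling.
The period was tolled for 71 days by the pending related arbitration (December 26, 2018 to March 7, 2019), pushing the deadline to October 28, 2021.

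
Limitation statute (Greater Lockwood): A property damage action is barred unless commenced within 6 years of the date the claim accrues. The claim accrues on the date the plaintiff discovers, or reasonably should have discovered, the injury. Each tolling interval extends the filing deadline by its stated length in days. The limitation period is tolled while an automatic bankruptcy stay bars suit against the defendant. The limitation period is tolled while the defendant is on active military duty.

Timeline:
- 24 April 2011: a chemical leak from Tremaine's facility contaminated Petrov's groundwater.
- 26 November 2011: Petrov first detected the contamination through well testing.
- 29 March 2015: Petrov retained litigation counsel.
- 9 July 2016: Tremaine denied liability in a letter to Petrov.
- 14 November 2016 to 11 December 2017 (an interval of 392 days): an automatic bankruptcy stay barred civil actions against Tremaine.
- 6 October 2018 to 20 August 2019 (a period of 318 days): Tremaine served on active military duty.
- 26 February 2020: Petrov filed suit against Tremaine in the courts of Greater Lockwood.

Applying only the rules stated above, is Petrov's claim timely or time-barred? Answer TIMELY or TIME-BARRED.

Accrual is tied to discovery, so the period began on 26 November 2011 rather than on 24 April 2011 when the act occurred.
The untolled deadline — 6 years after 26 November 2011 — is 26 November 2017.
The automatic bankruptcy stay from 14 November 2016 to 11 December 2017 tolled the period for 392 days, extending the deadline to 23 December 2018.
The period was tolled for 318 days by the defendant's active military service (6 October 2018 to 20 August 2019), pushing the deadline to 6 November 2019.
The other events in the timeline have no effect on the limitation period under the stated rules.
Petrov filed on 26 February 2020, after the 6 November 2019 deadline, so the action is time-barred.

TIME-BARRED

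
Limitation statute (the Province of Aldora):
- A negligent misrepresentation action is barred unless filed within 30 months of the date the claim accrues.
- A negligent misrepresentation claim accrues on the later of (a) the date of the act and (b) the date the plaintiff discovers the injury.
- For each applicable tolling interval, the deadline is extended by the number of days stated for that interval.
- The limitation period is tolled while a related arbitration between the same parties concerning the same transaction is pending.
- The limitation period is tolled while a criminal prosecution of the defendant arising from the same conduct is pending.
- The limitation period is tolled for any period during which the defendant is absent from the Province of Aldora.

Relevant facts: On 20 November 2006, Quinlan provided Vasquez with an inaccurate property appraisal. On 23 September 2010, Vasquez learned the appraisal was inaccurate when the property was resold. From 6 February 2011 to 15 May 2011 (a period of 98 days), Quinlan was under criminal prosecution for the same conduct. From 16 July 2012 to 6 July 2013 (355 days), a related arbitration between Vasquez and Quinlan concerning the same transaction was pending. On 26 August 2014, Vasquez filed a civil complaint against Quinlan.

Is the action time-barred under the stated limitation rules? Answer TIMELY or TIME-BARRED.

TIME-BARRED

Because discovery on 23 September 2010 post-dates the 20 November 2006 act, accrual under the later-of rule falls on 23 September 2010.
Adding the 30 months base period to 23 September 2010 gives a deadline of 23 March 2013, before any tolling.
Because the pending criminal prosecution ran from 6 February 2011 to 15 May 2011, the deadline is extended by 98 days to 29 June 2013.
The period was tolled for 355 days by the pending related arbitration (16 July 2012 to 6 July 2013), pushing the deadline to 19 June 2014.
The 26 August 2014 filing falls after the 19 June 2014 deadline; the claim is time-barred.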